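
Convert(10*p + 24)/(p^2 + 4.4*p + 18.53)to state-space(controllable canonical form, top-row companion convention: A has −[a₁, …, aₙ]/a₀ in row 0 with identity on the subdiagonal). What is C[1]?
Reachable canonical form: C = numerator coefficients (right-aligned, zero-padded to length n).
num = 10*p + 24, C = [[10, 24]].
C[1] = 24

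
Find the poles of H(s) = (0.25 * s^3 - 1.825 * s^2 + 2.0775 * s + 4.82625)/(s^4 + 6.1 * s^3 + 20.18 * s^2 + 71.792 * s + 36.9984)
Set denominator = 0: s^4 + 6.1*s^3 + 20.18*s^2 + 71.792*s + 36.9984 = (s + 4.7)(s + 0.6)(s^2 + 0.8*s + 13.12) = 0 → Poles: -0.4 + 3.6j, -0.4 - 3.6j, -0.6, -4.7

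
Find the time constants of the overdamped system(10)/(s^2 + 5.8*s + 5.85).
Overdamped: real poles at -4.5, -1.3. τ = -1/pole → τ₁ = 0.2222, τ₂ = 0.7692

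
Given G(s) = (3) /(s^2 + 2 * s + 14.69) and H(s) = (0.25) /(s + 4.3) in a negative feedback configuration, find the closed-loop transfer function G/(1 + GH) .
Closed-loop T = G/(1+GH).
Numerator: G_num * H_den = 3*s + 12.9.
Denominator: G_den * H_den + G_num * H_num = (s^3 + 6.3*s^2 + 23.29*s + 63.167) + (0.75) = s^3 + 6.3*s^2 + 23.29*s + 63.917.
T(s) = (3*s + 12.9)/(s^3 + 6.3*s^2 + 23.29*s + 63.917)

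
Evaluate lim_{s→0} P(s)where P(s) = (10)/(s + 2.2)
DC gain = P(0) = num(0)/den(0) = 10/2.2 = 4.545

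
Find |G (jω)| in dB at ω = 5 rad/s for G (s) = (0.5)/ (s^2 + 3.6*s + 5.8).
Substitute s = j*5: G(j5) = -0.01386 - 0.0129938j.
|G(j5)| = sqrt(Re² + Im²) = 0.019.
20*log₁₀(0.019) = -34.43 dB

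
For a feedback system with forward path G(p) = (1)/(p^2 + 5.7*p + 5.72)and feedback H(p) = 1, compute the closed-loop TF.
Closed-loop T = G/(1+GH).
Numerator: G_num * H_den = 1.
Denominator: G_den * H_den + G_num * H_num = (p^2 + 5.7*p + 5.72) + (1) = p^2 + 5.7*p + 6.72.
T(p) = (1)/(p^2 + 5.7*p + 6.72)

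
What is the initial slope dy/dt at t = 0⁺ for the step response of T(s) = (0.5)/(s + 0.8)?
IVT: y'(0⁺) = lim_{s→∞} s²·Y(s) = lim_{s→∞} s·T(s).
deg(num) = 0, deg(den) = 1, relative degree = 1, so s·T(s) → (leading num)/(leading den) = 0.5/1 = 0.5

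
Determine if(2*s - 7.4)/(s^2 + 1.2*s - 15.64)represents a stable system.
Denominator: s^2 + 1.2*s - 15.64 = (s - 3.4)(s + 4.6). Poles: -4.6, 3.4. All Re(p)<0: No (unstable)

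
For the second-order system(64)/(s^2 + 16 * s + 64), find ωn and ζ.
Standard form: ωn²/(s²+2ζωn·s+ωn²).
const=64=ωn² → ωn=8, s coeff=16=2ζωn → ζ=1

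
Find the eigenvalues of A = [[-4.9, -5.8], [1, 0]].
Eigenvalues solve det(λI - A) = 0.
Characteristic polynomial: λ^2 + 4.9*λ + 5.8 = 0.
Factor: (λ + 2.9)(λ + 2) = 0.
Roots: -2, -2.9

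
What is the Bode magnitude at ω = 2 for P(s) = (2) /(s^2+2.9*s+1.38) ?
Substitute s = j*2: P(j2) = -0.129369 - 0.286389j.
|P(j2)| = sqrt(Re² + Im²) = 0.3143.
20*log₁₀(0.3143) = -10.05 dB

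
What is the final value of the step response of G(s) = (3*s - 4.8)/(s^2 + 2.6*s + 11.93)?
FVT: lim_{t→∞} y(t) = lim_{s→0} s*Y(s) where Y(s) = G(s)/s.
= lim_{s→0} G(s) = G(0) = num(0)/den(0) = -4.8/11.93 = -0.4023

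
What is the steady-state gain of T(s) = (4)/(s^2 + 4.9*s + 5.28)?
DC gain = T(0) = num(0)/den(0) = 4/5.28 = 0.7576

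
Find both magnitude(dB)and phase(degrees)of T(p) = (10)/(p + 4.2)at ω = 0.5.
Substitute p = j*0.5: T(j0.5) = 2.34768 - 0.279486j.
|T| = 20*log₁₀(sqrt(Re²+Im²)) = 7.47 dB.
∠T = atan2(Im, Re) = -6.79°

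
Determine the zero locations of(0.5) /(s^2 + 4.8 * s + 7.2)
Numerator is a nonzero constant (0.5) → Zeros: none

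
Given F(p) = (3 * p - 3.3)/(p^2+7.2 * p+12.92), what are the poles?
Set denominator = 0: p^2 + 7.2*p + 12.92 = (p + 3.8)(p + 3.4) = 0 → Poles: -3.4, -3.8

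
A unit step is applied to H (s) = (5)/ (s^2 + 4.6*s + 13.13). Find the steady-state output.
FVT: lim_{t→∞} y(t) = lim_{s→0} s*Y(s) where Y(s) = H(s)/s.
= lim_{s→0} H(s) = H(0) = num(0)/den(0) = 5/13.13 = 0.3808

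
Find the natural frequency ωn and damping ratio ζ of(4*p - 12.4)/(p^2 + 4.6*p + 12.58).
Underdamped: complex pole -2.3 + 2.7j. ωn = |pole| = 3.547, ζ = -Re(pole)/ωn = 0.6485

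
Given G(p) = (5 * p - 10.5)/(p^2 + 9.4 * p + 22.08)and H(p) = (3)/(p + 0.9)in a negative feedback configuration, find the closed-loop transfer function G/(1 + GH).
Closed-loop T = G/(1+GH).
Numerator: G_num * H_den = 5*p^2 - 6*p - 9.45.
Denominator: G_den * H_den + G_num * H_num = (p^3 + 10.3*p^2 + 30.54*p + 19.872) + (15*p - 31.5) = p^3 + 10.3*p^2 + 45.54*p - 11.628.
T(p) = (5*p^2 - 6*p - 9.45)/(p^3 + 10.3*p^2 + 45.54*p - 11.628)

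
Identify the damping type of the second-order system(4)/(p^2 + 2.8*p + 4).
Standard form: ωn²/(p²+2ζωn·p+ωn²) gives ωn=2, ζ=0.7.
Underdamped (ζ = 0.7 < 1)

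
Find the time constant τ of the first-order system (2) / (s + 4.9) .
First-order system: τ = -1/pole. Pole = -4.9. τ = -1/(-4.9) = 0.2041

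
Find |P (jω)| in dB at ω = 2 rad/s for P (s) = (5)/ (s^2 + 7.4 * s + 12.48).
Substitute s = j*2: P(j2) = 0.145729 - 0.254339j.
|P(j2)| = sqrt(Re² + Im²) = 0.2931.
20*log₁₀(0.2931) = -10.66 dB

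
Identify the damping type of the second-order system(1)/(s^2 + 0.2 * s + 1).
Standard form: ωn²/(s²+2ζωn·s+ωn²) gives ωn=1, ζ=0.1.
Underdamped (ζ = 0.1 < 1)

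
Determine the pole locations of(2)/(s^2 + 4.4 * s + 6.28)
Set denominator = 0: s^2 + 4.4*s + 6.28 = 0 → Poles: -2.2 + 1.2j, -2.2 - 1.2j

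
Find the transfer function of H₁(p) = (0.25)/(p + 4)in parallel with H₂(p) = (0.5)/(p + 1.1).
Parallel: H = H₁ + H₂ = (n₁·d₂ + n₂·d₁)/(d₁·d₂).
n₁·d₂ = 0.25*p + 0.275. n₂·d₁ = 0.5*p + 2. Sum = 0.75*p + 2.275. d₁·d₂ = p^2 + 5.1*p + 4.4.
H(p) = (0.75*p + 2.275)/(p^2 + 5.1*p + 4.4)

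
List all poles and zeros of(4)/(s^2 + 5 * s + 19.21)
Set denominator = 0: s^2 + 5*s + 19.21 = 0 → Poles: -2.5 + 3.6j, -2.5 - 3.6j
Numerator is a nonzero constant (4) → Zeros: none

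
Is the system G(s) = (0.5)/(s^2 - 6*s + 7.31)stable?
Denominator: s^2 - 6*s + 7.31 = (s - 1.7)(s - 4.3). Poles: 1.7, 4.3. All Re(p)<0: No (unstable)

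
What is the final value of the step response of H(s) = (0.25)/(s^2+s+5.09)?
FVT: lim_{t→∞} y(t) = lim_{s→0} s*Y(s) where Y(s) = H(s)/s.
= lim_{s→0} H(s) = H(0) = num(0)/den(0) = 0.25/5.09 = 0.04912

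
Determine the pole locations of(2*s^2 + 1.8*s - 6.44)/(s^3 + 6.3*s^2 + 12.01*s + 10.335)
Set denominator = 0: s^3 + 6.3*s^2 + 12.01*s + 10.335 = (s + 3.9)(s^2 + 2.4*s + 2.65) = 0 → Poles: -1.2 + 1.1j, -1.2 - 1.1j, -3.9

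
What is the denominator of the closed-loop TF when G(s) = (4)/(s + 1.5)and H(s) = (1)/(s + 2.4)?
Characteristic poly = G_den * H_den + G_num * H_num = (s^2 + 3.9*s + 3.6) + (4) = s^2 + 3.9*s + 7.6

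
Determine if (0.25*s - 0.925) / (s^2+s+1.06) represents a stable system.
Denominator: s^2 + s + 1.06. Poles: -0.5 + 0.9j, -0.5 - 0.9j. All Re(p)<0: Yes (stable)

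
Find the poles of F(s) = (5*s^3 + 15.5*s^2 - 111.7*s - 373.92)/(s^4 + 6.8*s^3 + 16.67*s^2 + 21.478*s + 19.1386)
Set denominator = 0: s^4 + 6.8*s^3 + 16.67*s^2 + 21.478*s + 19.1386 = (s^2 + 5.8*s + 8.66)(s^2 + s + 2.21) = 0 → Poles: -0.5 + 1.4j, -0.5 - 1.4j, -2.9 + 0.5j, -2.9 - 0.5j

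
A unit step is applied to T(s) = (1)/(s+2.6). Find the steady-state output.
FVT: lim_{t→∞} y(t) = lim_{s→0} s*Y(s) where Y(s) = T(s)/s.
= lim_{s→0} T(s) = T(0) = num(0)/den(0) = 1/2.6 = 0.3846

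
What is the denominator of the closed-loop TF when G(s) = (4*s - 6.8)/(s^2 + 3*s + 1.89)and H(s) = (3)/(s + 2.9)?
Characteristic poly = G_den * H_den + G_num * H_num = (s^3 + 5.9*s^2 + 10.59*s + 5.481) + (12*s - 20.4) = s^3 + 5.9*s^2 + 22.59*s - 14.919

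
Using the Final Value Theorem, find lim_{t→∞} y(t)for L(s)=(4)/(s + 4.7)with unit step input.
FVT: lim_{t→∞} y(t) = lim_{s→0} s*Y(s) where Y(s) = L(s)/s.
= lim_{s→0} L(s) = L(0) = num(0)/den(0) = 4/4.7 = 0.8511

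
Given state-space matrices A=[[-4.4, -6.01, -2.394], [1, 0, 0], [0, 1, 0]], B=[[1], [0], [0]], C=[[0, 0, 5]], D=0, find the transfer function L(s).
L(s) = C(sI - A)⁻¹B + D.
Characteristic polynomial det(sI - A) = s^3 + 4.4*s^2 + 6.01*s + 2.394.
Numerator from C·adj(sI-A)·B + D·det(sI-A) = 5.
L(s) = (5)/(s^3 + 4.4*s^2 + 6.01*s + 2.394)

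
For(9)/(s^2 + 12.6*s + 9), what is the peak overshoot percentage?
Standard form: ωn²/(s²+2ζωn·s+ωn²) → ωn = 3, ζ = 2.1.
ζ ≥ 1, so the response is non-oscillatory: peak overshoot = 0%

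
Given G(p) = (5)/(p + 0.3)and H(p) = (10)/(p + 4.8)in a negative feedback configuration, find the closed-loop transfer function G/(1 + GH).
Closed-loop T = G/(1+GH).
Numerator: G_num * H_den = 5*p + 24.
Denominator: G_den * H_den + G_num * H_num = (p^2 + 5.1*p + 1.44) + (50) = p^2 + 5.1*p + 51.44.
T(p) = (5*p + 24)/(p^2 + 5.1*p + 51.44)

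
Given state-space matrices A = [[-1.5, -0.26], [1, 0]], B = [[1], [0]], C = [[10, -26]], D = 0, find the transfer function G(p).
G(p) = C(pI - A)⁻¹B + D.
Characteristic polynomial det(pI - A) = p^2 + 1.5*p + 0.26.
Numerator from C·adj(pI-A)·B + D·det(pI-A) = 10*p - 26.
G(p) = (10*p - 26)/(p^2 + 1.5*p + 0.26)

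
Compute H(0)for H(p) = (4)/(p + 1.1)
DC gain = H(0) = num(0)/den(0) = 4/1.1 = 3.636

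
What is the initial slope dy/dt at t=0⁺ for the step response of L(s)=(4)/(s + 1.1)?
IVT: y'(0⁺) = lim_{s→∞} s²·Y(s) = lim_{s→∞} s·L(s).
deg(num) = 0, deg(den) = 1, relative degree = 1, so s·L(s) → (leading num)/(leading den) = 4/1 = 4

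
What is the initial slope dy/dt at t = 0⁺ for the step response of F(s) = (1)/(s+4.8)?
IVT: y'(0⁺) = lim_{s→∞} s²·Y(s) = lim_{s→∞} s·F(s).
deg(num) = 0, deg(den) = 1, relative degree = 1, so s·F(s) → (leading num)/(leading den) = 1/1 = 1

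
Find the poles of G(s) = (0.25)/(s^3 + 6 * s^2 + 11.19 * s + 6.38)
Set denominator = 0: s^3 + 6*s^2 + 11.19*s + 6.38 = (s + 2)(s + 1.1)(s + 2.9) = 0 → Poles: -1.1, -2, -2.9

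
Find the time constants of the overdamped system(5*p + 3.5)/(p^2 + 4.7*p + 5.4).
Overdamped: real poles at -2, -2.7. τ = -1/pole → τ₁ = 0.5, τ₂ = 0.3704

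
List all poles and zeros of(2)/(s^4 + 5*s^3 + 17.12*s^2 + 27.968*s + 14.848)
Set denominator = 0: s^4 + 5*s^3 + 17.12*s^2 + 27.968*s + 14.848 = (s + 1)(s + 1.6)(s^2 + 2.4*s + 9.28) = 0 → Poles: -1, -1.2 + 2.8j, -1.2 - 2.8j, -1.6
Numerator is a nonzero constant (2) → Zeros: none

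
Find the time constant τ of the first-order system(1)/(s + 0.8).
First-order system: τ = -1/pole. Pole = -0.8. τ = -1/(-0.8) = 1.25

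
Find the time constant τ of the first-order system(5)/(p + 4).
First-order system: τ = -1/pole. Pole = -4. τ = -1/(-4) = 0.25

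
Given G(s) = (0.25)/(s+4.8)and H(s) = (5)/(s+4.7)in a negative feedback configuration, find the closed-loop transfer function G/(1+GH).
Closed-loop T = G/(1+GH).
Numerator: G_num * H_den = 0.25*s + 1.175.
Denominator: G_den * H_den + G_num * H_num = (s^2 + 9.5*s + 22.56) + (1.25) = s^2 + 9.5*s + 23.81.
T(s) = (0.25*s + 1.175)/(s^2 + 9.5*s + 23.81)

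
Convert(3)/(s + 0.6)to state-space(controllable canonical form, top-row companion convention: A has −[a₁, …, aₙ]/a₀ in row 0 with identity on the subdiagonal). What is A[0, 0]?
Reachable canonical form for den = s + 0.6: top row of A = -[a₁,a₂,...,aₙ]/a₀, ones on the subdiagonal, zeros elsewhere.
A = [[-0.6]].
A[0,0] = -0.6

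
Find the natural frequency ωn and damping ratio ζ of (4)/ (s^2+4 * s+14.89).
Underdamped: complex pole -2 + 3.3j. ωn = |pole| = 3.859, ζ = -Re(pole)/ωn = 0.5183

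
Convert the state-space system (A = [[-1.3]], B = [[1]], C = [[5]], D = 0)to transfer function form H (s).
H(s) = C(sI - A)⁻¹B + D.
Characteristic polynomial det(sI - A) = s + 1.3.
Numerator from C·adj(sI-A)·B + D·det(sI-A) = 5.
H(s) = (5)/(s + 1.3)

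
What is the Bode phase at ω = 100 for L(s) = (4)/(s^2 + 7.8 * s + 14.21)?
Substitute s = j*100: L(j100) = -0.00039814 - 3.10991e-05j.
∠L(j100) = atan2(Im, Re) = atan2(-3.10991e-05, -0.00039814) = -175.53°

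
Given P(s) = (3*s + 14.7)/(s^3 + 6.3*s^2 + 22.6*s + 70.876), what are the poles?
Set denominator = 0: s^3 + 6.3*s^2 + 22.6*s + 70.876 = (s + 4.7)(s^2 + 1.6*s + 15.08) = 0 → Poles: -0.8 + 3.8j, -0.8 - 3.8j, -4.7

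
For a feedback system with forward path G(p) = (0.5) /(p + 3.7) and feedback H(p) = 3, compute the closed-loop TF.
Closed-loop T = G/(1+GH).
Numerator: G_num * H_den = 0.5.
Denominator: G_den * H_den + G_num * H_num = (p + 3.7) + (1.5) = p + 5.2.
T(p) = (0.5)/(p + 5.2)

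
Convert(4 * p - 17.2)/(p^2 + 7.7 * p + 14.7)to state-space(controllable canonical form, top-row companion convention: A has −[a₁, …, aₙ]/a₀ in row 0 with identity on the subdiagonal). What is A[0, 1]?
Reachable canonical form for den = p^2 + 7.7*p + 14.7: top row of A = -[a₁,a₂,...,aₙ]/a₀, ones on the subdiagonal, zeros elsewhere.
A = [[-7.7, -14.7], [1, 0]].
A[0,1] = -14.7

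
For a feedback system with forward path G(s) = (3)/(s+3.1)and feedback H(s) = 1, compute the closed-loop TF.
Closed-loop T = G/(1+GH).
Numerator: G_num * H_den = 3.
Denominator: G_den * H_den + G_num * H_num = (s + 3.1) + (3) = s + 6.1.
T(s) = (3)/(s + 6.1)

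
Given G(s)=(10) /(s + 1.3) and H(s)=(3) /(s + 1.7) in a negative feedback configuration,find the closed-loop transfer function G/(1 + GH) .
Closed-loop T = G/(1+GH).
Numerator: G_num * H_den = 10*s + 17.
Denominator: G_den * H_den + G_num * H_num = (s^2 + 3*s + 2.21) + (30) = s^2 + 3*s + 32.21.
T(s) = (10*s + 17)/(s^2 + 3*s + 32.21)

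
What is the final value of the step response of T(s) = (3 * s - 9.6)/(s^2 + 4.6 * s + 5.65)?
FVT: lim_{t→∞} y(t) = lim_{s→0} s*Y(s) where Y(s) = T(s)/s.
= lim_{s→0} T(s) = T(0) = num(0)/den(0) = -9.6/5.65 = -1.699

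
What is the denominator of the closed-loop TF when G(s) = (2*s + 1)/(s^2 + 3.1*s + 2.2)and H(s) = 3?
Characteristic poly = G_den * H_den + G_num * H_num = (s^2 + 3.1*s + 2.2) + (6*s + 3) = s^2 + 9.1*s + 5.2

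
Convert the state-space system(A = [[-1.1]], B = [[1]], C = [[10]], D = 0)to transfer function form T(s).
T(s) = C(sI - A)⁻¹B + D.
Characteristic polynomial det(sI - A) = s + 1.1.
Numerator from C·adj(sI-A)·B + D·det(sI-A) = 10.
T(s) = (10)/(s + 1.1)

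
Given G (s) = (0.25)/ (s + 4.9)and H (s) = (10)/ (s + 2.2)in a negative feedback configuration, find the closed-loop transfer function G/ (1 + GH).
Closed-loop T = G/(1+GH).
Numerator: G_num * H_den = 0.25*s + 0.55.
Denominator: G_den * H_den + G_num * H_num = (s^2 + 7.1*s + 10.78) + (2.5) = s^2 + 7.1*s + 13.28.
T(s) = (0.25*s + 0.55)/(s^2 + 7.1*s + 13.28)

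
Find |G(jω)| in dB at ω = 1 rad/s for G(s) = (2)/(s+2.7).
Substitute s = j*1: G(j1) = 0.651387 - 0.241255j.
|G(j1)| = sqrt(Re² + Im²) = 0.6946.
20*log₁₀(0.6946) = -3.16 dB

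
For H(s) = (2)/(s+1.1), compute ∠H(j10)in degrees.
Substitute s = j*10: H(j10) = 0.021737 - 0.197609j.
∠H(j10) = atan2(Im, Re) = atan2(-0.197609, 0.021737) = -83.72°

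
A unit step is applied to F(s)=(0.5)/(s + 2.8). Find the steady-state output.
FVT: lim_{t→∞} y(t) = lim_{s→0} s*Y(s) where Y(s) = F(s)/s.
= lim_{s→0} F(s) = F(0) = num(0)/den(0) = 0.5/2.8 = 0.1786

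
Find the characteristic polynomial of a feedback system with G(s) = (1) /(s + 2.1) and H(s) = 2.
Characteristic poly = G_den * H_den + G_num * H_num = (s + 2.1) + (2) = s + 4.1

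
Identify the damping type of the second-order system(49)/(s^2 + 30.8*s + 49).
Standard form: ωn²/(s²+2ζωn·s+ωn²) gives ωn=7, ζ=2.2.
Overdamped (ζ = 2.2 > 1)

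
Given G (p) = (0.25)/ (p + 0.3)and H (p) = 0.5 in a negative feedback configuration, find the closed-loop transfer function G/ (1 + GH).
Closed-loop T = G/(1+GH).
Numerator: G_num * H_den = 0.25.
Denominator: G_den * H_den + G_num * H_num = (p + 0.3) + (0.125) = p + 0.425.
T(p) = (0.25)/(p + 0.425)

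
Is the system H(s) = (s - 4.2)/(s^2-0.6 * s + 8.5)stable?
Denominator: s^2 - 0.6*s + 8.5. Poles: 0.3 + 2.9j, 0.3 - 2.9j. All Re(p)<0: No (unstable)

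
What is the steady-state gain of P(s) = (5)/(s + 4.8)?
DC gain = P(0) = num(0)/den(0) = 5/4.8 = 1.042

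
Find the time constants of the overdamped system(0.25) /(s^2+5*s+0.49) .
Overdamped: real poles at -0.1, -4.9. τ = -1/pole → τ₁ = 10, τ₂ = 0.2041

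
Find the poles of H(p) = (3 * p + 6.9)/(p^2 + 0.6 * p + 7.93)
Set denominator = 0: p^2 + 0.6*p + 7.93 = 0 → Poles: -0.3 + 2.8j, -0.3 - 2.8j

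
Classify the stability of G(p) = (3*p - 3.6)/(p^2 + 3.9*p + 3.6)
Denominator: p^2 + 3.9*p + 3.6 = (p + 1.5)(p + 2.4). Poles: -1.5, -2.4. Stable (all poles in LHP)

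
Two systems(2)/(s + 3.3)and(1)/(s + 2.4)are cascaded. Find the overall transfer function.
Series: H = H₁ · H₂ = (n₁·n₂)/(d₁·d₂).
Num: n₁·n₂ = 2. Den: d₁·d₂ = s^2 + 5.7*s + 7.92.
H(s) = (2)/(s^2 + 5.7*s + 7.92)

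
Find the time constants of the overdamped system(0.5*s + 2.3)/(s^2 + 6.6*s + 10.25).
Overdamped: real poles at -2.5, -4.1. τ = -1/pole → τ₁ = 0.4, τ₂ = 0.2439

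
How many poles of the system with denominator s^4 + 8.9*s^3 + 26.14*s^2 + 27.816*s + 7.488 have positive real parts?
s^4 + 8.9*s^3 + 26.14*s^2 + 27.816*s + 7.488 = (s + 0.4)(s + 3.9)(s + 1.6)(s + 3). Poles: -0.4, -1.6, -3, -3.9. RHP poles (Re>0): 0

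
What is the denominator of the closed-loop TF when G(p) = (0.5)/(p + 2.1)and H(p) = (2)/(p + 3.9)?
Characteristic poly = G_den * H_den + G_num * H_num = (p^2 + 6*p + 8.19) + (1) = p^2 + 6*p + 9.19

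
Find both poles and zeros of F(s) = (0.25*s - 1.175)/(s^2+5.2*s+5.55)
Set denominator = 0: s^2 + 5.2*s + 5.55 = (s + 3.7)(s + 1.5) = 0 → Poles: -1.5, -3.7
Set numerator = 0: 0.25*s - 1.175 = 0 → Zeros: 4.7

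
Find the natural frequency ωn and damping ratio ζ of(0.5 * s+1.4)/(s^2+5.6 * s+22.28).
Underdamped: complex pole -2.8 + 3.8j. ωn = |pole| = 4.72, ζ = -Re(pole)/ωn = 0.5932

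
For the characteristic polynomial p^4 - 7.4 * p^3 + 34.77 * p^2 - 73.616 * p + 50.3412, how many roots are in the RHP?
p^4 - 7.4*p^3 + 34.77*p^2 - 73.616*p + 50.3412 = (p - 2.1)(p - 1.3)(p^2 - 4*p + 18.44). Poles: 1.3, 2 + 3.8j, 2 - 3.8j, 2.1. RHP poles (Re>0): 4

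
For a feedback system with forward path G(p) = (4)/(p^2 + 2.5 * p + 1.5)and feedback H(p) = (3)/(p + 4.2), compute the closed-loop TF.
Closed-loop T = G/(1+GH).
Numerator: G_num * H_den = 4*p + 16.8.
Denominator: G_den * H_den + G_num * H_num = (p^3 + 6.7*p^2 + 12*p + 6.3) + (12) = p^3 + 6.7*p^2 + 12*p + 18.3.
T(p) = (4*p + 16.8)/(p^3 + 6.7*p^2 + 12*p + 18.3)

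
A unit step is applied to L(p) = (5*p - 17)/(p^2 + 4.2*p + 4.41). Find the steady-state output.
FVT: lim_{t→∞} y(t) = lim_{p→0} p*Y(p) where Y(p) = L(p)/p.
= lim_{p→0} L(p) = L(0) = num(0)/den(0) = -17/4.41 = -3.855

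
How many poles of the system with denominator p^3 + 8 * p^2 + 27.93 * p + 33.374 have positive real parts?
p^3 + 8*p^2 + 27.93*p + 33.374 = (p + 2.2)(p^2 + 5.8*p + 15.17). Poles: -2.2, -2.9 + 2.6j, -2.9 - 2.6j. RHP poles (Re>0): 0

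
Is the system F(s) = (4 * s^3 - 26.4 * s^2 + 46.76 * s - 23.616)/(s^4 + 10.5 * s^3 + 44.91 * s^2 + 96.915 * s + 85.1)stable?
Denominator: s^4 + 10.5*s^3 + 44.91*s^2 + 96.915*s + 85.1 = (s + 2.3)(s + 4)(s^2 + 4.2*s + 9.25). Poles: -2.1 + 2.2j, -2.1 - 2.2j, -2.3, -4. All Re(p)<0: Yes (stable)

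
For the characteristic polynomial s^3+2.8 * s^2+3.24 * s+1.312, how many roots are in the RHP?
s^3 + 2.8*s^2 + 3.24*s + 1.312 = (s + 0.8)(s^2 + 2*s + 1.64). Poles: -0.8, -1 + 0.8j, -1 - 0.8j. RHP poles (Re>0): 0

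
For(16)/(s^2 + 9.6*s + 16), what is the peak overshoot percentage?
Standard form: ωn²/(s²+2ζωn·s+ωn²) → ωn = 4, ζ = 1.2.
ζ ≥ 1, so the response is non-oscillatory: peak overshoot = 0%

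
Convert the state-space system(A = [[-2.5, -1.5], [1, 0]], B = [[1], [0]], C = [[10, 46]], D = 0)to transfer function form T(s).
T(s) = C(sI - A)⁻¹B + D.
Characteristic polynomial det(sI - A) = s^2 + 2.5*s + 1.5.
Numerator from C·adj(sI-A)·B + D·det(sI-A) = 10*s + 46.
T(s) = (10*s + 46)/(s^2 + 2.5*s + 1.5)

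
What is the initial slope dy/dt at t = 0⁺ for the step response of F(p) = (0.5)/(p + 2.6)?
IVT: y'(0⁺) = lim_{p→∞} p²·Y(p) = lim_{p→∞} p·F(p).
deg(num) = 0, deg(den) = 1, relative degree = 1, so p·F(p) → (leading num)/(leading den) = 0.5/1 = 0.5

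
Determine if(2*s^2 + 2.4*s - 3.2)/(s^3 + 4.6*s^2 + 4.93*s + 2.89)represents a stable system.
Denominator: s^3 + 4.6*s^2 + 4.93*s + 2.89 = (s + 3.4)(s^2 + 1.2*s + 0.85). Poles: -0.6 + 0.7j, -0.6 - 0.7j, -3.4. All Re(p)<0: Yes (stable)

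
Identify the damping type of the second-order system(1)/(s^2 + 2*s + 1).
Standard form: ωn²/(s²+2ζωn·s+ωn²) gives ωn=1, ζ=1.
Critically damped (ζ = 1)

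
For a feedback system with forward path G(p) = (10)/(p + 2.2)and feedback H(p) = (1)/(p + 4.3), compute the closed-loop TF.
Closed-loop T = G/(1+GH).
Numerator: G_num * H_den = 10*p + 43.
Denominator: G_den * H_den + G_num * H_num = (p^2 + 6.5*p + 9.46) + (10) = p^2 + 6.5*p + 19.46.
T(p) = (10*p + 43)/(p^2 + 6.5*p + 19.46)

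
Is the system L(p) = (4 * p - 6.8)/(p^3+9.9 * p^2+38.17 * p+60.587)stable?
Denominator: p^3 + 9.9*p^2 + 38.17*p + 60.587 = (p + 4.3)(p^2 + 5.6*p + 14.09). Poles: -2.8 + 2.5j, -2.8 - 2.5j, -4.3. All Re(p)<0: Yes (stable)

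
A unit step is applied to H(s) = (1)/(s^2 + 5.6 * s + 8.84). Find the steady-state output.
FVT: lim_{t→∞} y(t) = lim_{s→0} s*Y(s) where Y(s) = H(s)/s.
= lim_{s→0} H(s) = H(0) = num(0)/den(0) = 1/8.84 = 0.1131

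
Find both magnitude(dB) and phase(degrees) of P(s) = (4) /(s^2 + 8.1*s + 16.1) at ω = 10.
Substitute s = j*10: P(j10) = -0.0246761 - 0.0238232j.
|P| = 20*log₁₀(sqrt(Re²+Im²)) = -29.29 dB.
∠P = atan2(Im, Re) = -136.01°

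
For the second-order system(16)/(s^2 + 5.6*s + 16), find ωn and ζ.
Standard form: ωn²/(s²+2ζωn·s+ωn²).
const=16=ωn² → ωn=4, s coeff=5.6=2ζωn → ζ=0.7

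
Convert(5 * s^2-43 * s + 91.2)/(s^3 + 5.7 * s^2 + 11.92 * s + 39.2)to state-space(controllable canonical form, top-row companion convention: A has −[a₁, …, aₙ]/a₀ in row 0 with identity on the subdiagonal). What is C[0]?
Reachable canonical form: C = numerator coefficients (right-aligned, zero-padded to length n).
num = 5*s^2 - 43*s + 91.2, C = [[5, -43, 91.2]].
C[0] = 5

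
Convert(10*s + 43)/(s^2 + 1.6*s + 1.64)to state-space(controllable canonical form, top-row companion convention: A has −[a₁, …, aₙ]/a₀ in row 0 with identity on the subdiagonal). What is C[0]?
Reachable canonical form: C = numerator coefficients (right-aligned, zero-padded to length n).
num = 10*s + 43, C = [[10, 43]].
C[0] = 10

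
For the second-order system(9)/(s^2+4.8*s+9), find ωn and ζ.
Standard form: ωn²/(s²+2ζωn·s+ωn²).
const=9=ωn² → ωn=3, s coeff=4.8=2ζωn → ζ=0.8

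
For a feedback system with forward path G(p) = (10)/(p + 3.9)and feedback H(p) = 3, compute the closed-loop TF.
Closed-loop T = G/(1+GH).
Numerator: G_num * H_den = 10.
Denominator: G_den * H_den + G_num * H_num = (p + 3.9) + (30) = p + 33.9.
T(p) = (10)/(p + 33.9)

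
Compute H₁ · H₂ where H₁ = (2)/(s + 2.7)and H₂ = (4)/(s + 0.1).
Series: H = H₁ · H₂ = (n₁·n₂)/(d₁·d₂).
Num: n₁·n₂ = 8. Den: d₁·d₂ = s^2 + 2.8*s + 0.27.
H(s) = (8)/(s^2 + 2.8*s + 0.27)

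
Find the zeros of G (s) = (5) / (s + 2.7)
Numerator is a nonzero constant (5) → Zeros: none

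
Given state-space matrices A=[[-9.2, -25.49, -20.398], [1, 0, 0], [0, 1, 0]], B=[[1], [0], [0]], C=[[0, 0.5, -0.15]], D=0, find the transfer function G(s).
G(s) = C(sI - A)⁻¹B + D.
Characteristic polynomial det(sI - A) = s^3 + 9.2*s^2 + 25.49*s + 20.398.
Numerator from C·adj(sI-A)·B + D·det(sI-A) = 0.5*s - 0.15.
G(s) = (0.5*s - 0.15)/(s^3 + 9.2*s^2 + 25.49*s + 20.398)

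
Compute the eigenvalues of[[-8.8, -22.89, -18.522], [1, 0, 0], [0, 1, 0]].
Eigenvalues solve det(λI - A) = 0.
Characteristic polynomial: λ^3 + 8.8*λ^2 + 22.89*λ + 18.522 = 0.
Factor: (λ + 4.9)(λ + 1.8)(λ + 2.1) = 0.
Roots: -1.8, -2.1, -4.9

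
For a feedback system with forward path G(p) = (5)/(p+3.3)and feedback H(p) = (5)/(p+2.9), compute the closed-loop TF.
Closed-loop T = G/(1+GH).
Numerator: G_num * H_den = 5*p + 14.5.
Denominator: G_den * H_den + G_num * H_num = (p^2 + 6.2*p + 9.57) + (25) = p^2 + 6.2*p + 34.57.
T(p) = (5*p + 14.5)/(p^2 + 6.2*p + 34.57)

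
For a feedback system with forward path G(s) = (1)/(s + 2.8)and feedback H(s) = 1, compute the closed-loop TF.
Closed-loop T = G/(1+GH).
Numerator: G_num * H_den = 1.
Denominator: G_den * H_den + G_num * H_num = (s + 2.8) + (1) = s + 3.8.
T(s) = (1)/(s + 3.8)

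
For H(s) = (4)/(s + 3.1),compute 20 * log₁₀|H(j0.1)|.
Substitute s = j*0.1: H(j0.1) = 1.28898 - 0.04158j.
|H(j0.1)| = sqrt(Re² + Im²) = 1.29.
20*log₁₀(1.29) = 2.21 dB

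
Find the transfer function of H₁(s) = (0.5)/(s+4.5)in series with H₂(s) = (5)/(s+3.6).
Series: H = H₁ · H₂ = (n₁·n₂)/(d₁·d₂).
Num: n₁·n₂ = 2.5. Den: d₁·d₂ = s^2 + 8.1*s + 16.2.
H(s) = (2.5)/(s^2 + 8.1*s + 16.2)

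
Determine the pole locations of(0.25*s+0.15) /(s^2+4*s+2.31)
Set denominator = 0: s^2 + 4*s + 2.31 = (s + 0.7)(s + 3.3) = 0 → Poles: -0.7, -3.3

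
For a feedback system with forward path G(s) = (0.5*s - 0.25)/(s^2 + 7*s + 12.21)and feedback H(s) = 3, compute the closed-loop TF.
Closed-loop T = G/(1+GH).
Numerator: G_num * H_den = 0.5*s - 0.25.
Denominator: G_den * H_den + G_num * H_num = (s^2 + 7*s + 12.21) + (1.5*s - 0.75) = s^2 + 8.5*s + 11.46.
T(s) = (0.5*s - 0.25)/(s^2 + 8.5*s + 11.46)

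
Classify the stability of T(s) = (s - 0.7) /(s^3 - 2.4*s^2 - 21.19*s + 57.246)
Denominator: s^3 - 2.4*s^2 - 21.19*s + 57.246 = (s - 4.2)(s + 4.7)(s - 2.9). Poles: -4.7, 2.9, 4.2. Unstable (2 pole(s) in RHP)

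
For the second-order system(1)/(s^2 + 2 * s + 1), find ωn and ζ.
Standard form: ωn²/(s²+2ζωn·s+ωn²).
const=1=ωn² → ωn=1, s coeff=2=2ζωn → ζ=1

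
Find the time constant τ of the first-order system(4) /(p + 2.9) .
First-order system: τ = -1/pole. Pole = -2.9. τ = -1/(-2.9) = 0.3448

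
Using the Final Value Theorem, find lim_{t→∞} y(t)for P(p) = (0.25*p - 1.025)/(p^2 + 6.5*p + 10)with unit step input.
FVT: lim_{t→∞} y(t) = lim_{p→0} p*Y(p) where Y(p) = P(p)/p.
= lim_{p→0} P(p) = P(0) = num(0)/den(0) = -1.025/10 = -0.1025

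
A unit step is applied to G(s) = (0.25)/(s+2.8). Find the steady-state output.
FVT: lim_{t→∞} y(t) = lim_{s→0} s*Y(s) where Y(s) = G(s)/s.
= lim_{s→0} G(s) = G(0) = num(0)/den(0) = 0.25/2.8 = 0.08929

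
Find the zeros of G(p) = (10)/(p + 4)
Numerator is a nonzero constant (10) → Zeros: none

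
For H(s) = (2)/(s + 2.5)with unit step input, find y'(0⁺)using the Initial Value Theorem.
IVT: y'(0⁺) = lim_{s→∞} s²·Y(s) = lim_{s→∞} s·H(s).
deg(num) = 0, deg(den) = 1, relative degree = 1, so s·H(s) → (leading num)/(leading den) = 2/1 = 2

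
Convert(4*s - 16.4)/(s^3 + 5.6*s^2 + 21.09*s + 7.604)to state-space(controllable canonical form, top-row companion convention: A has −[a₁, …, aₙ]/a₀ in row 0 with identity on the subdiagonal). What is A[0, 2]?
Reachable canonical form for den = s^3 + 5.6*s^2 + 21.09*s + 7.604: top row of A = -[a₁,a₂,...,aₙ]/a₀, ones on the subdiagonal, zeros elsewhere.
A = [[-5.6, -21.09, -7.604], [1, 0, 0], [0, 1, 0]].
A[0,2] = -7.604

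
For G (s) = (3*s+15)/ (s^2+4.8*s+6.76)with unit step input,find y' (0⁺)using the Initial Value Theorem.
IVT: y'(0⁺) = lim_{s→∞} s²·Y(s) = lim_{s→∞} s·G(s).
deg(num) = 1, deg(den) = 2, relative degree = 1, so s·G(s) → (leading num)/(leading den) = 3/1 = 3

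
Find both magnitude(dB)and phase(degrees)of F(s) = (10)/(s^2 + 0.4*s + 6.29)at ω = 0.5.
Substitute s = j*0.5: F(j0.5) = 1.65382 - 0.0547621j.
|F| = 20*log₁₀(sqrt(Re²+Im²)) = 4.37 dB.
∠F = atan2(Im, Re) = -1.90°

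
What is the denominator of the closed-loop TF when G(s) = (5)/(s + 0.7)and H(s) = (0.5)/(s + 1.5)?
Characteristic poly = G_den * H_den + G_num * H_num = (s^2 + 2.2*s + 1.05) + (2.5) = s^2 + 2.2*s + 3.55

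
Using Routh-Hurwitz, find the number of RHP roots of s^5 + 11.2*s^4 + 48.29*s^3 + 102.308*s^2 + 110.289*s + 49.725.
Routh array:
s^5: [1, 48.29, 110.289]; s^4: [11.2, 102.308, 49.725]; s^3: [39.1554, 105.849]; s^2: [72.0309, 49.725]; s^1: [78.8192]; s^0: [49.725]
First column: [1, 11.2, 39.1554, 72.0309, 78.8192, 49.725]. Sign changes = RHP roots = 0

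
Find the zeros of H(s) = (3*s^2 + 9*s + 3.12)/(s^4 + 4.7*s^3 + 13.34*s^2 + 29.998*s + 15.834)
Set numerator = 0: 3*s^2 + 9*s + 3.12 = 3*(s + 2.6)(s + 0.4) = 0 → Zeros: -0.4, -2.6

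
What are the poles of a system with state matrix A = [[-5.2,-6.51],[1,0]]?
Eigenvalues solve det(λI - A) = 0.
Characteristic polynomial: λ^2 + 5.2*λ + 6.51 = 0.
Factor: (λ + 3.1)(λ + 2.1) = 0.
Roots: -2.1, -3.1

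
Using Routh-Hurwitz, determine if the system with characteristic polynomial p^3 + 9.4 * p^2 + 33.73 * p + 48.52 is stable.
Routh array:
p^3: [1, 33.73]; p^2: [9.4, 48.52]; p^1: [28.5683]; p^0: [48.52]
First column: [1, 9.4, 28.5683, 48.52]. Sign changes = 0.
Yes, stable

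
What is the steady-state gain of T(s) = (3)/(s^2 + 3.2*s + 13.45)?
DC gain = T(0) = num(0)/den(0) = 3/13.45 = 0.223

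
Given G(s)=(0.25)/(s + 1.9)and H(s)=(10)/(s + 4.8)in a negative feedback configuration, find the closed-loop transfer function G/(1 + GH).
Closed-loop T = G/(1+GH).
Numerator: G_num * H_den = 0.25*s + 1.2.
Denominator: G_den * H_den + G_num * H_num = (s^2 + 6.7*s + 9.12) + (2.5) = s^2 + 6.7*s + 11.62.
T(s) = (0.25*s + 1.2)/(s^2 + 6.7*s + 11.62)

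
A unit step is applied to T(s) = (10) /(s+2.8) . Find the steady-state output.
FVT: lim_{t→∞} y(t) = lim_{s→0} s*Y(s) where Y(s) = T(s)/s.
= lim_{s→0} T(s) = T(0) = num(0)/den(0) = 10/2.8 = 3.571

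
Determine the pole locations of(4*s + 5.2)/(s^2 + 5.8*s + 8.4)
Set denominator = 0: s^2 + 5.8*s + 8.4 = (s + 3)(s + 2.8) = 0 → Poles: -2.8, -3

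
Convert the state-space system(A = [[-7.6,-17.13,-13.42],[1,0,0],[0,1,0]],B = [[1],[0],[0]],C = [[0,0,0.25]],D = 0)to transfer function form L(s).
L(s) = C(sI - A)⁻¹B + D.
Characteristic polynomial det(sI - A) = s^3 + 7.6*s^2 + 17.13*s + 13.42.
Numerator from C·adj(sI-A)·B + D·det(sI-A) = 0.25.
L(s) = (0.25)/(s^3 + 7.6*s^2 + 17.13*s + 13.42)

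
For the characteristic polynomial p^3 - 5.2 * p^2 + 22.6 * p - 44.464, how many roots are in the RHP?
p^3 - 5.2*p^2 + 22.6*p - 44.464 = (p - 2.8)(p^2 - 2.4*p + 15.88). Poles: 1.2 + 3.8j, 1.2 - 3.8j, 2.8. RHP poles (Re>0): 3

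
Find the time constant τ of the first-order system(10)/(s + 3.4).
First-order system: τ = -1/pole. Pole = -3.4. τ = -1/(-3.4) = 0.2941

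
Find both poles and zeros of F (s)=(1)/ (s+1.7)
Set denominator = 0: s + 1.7 = 0 → Poles: -1.7
Numerator is a nonzero constant (1) → Zeros: none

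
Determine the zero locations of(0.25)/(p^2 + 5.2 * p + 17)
Numerator is a nonzero constant (0.25) → Zeros: none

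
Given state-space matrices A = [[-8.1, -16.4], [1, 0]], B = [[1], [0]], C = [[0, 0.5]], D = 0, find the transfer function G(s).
G(s) = C(sI - A)⁻¹B + D.
Characteristic polynomial det(sI - A) = s^2 + 8.1*s + 16.4.
Numerator from C·adj(sI-A)·B + D·det(sI-A) = 0.5.
G(s) = (0.5)/(s^2 + 8.1*s + 16.4)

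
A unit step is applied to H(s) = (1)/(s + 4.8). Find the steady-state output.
FVT: lim_{t→∞} y(t) = lim_{s→0} s*Y(s) where Y(s) = H(s)/s.
= lim_{s→0} H(s) = H(0) = num(0)/den(0) = 1/4.8 = 0.2083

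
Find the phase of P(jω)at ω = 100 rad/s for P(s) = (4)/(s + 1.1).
Substitute s = j*100: P(j100) = 0.000439947 - 0.0399952j.
∠P(j100) = atan2(Im, Re) = atan2(-0.0399952, 0.000439947) = -89.37°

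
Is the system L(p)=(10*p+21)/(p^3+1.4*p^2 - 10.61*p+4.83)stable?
Denominator: p^3 + 1.4*p^2 - 10.61*p + 4.83 = (p - 2.3)(p - 0.5)(p + 4.2). Poles: -4.2, 0.5, 2.3. All Re(p)<0: No (unstable)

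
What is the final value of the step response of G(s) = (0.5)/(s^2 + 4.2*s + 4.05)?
FVT: lim_{t→∞} y(t) = lim_{s→0} s*Y(s) where Y(s) = G(s)/s.
= lim_{s→0} G(s) = G(0) = num(0)/den(0) = 0.5/4.05 = 0.1235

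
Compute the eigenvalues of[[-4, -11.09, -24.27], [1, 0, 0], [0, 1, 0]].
Eigenvalues solve det(λI - A) = 0.
Characteristic polynomial: λ^3 + 4*λ^2 + 11.09*λ + 24.27 = 0.
Factor: (λ + 3)(λ^2 + λ + 8.09) = 0.
Roots: -0.5 + 2.8j, -0.5 - 2.8j, -3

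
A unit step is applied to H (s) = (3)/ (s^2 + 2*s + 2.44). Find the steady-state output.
FVT: lim_{t→∞} y(t) = lim_{s→0} s*Y(s) where Y(s) = H(s)/s.
= lim_{s→0} H(s) = H(0) = num(0)/den(0) = 3/2.44 = 1.23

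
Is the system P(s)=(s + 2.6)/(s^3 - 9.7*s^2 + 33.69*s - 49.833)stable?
Denominator: s^3 - 9.7*s^2 + 33.69*s - 49.833 = (s - 4.9)(s^2 - 4.8*s + 10.17). Poles: 2.4 + 2.1j, 2.4 - 2.1j, 4.9. All Re(p)<0: No (unstable)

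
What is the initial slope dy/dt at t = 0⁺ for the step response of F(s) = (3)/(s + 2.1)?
IVT: y'(0⁺) = lim_{s→∞} s²·Y(s) = lim_{s→∞} s·F(s).
deg(num) = 0, deg(den) = 1, relative degree = 1, so s·F(s) → (leading num)/(leading den) = 3/1 = 3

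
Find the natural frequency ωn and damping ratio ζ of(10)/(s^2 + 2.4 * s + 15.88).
Underdamped: complex pole -1.2 + 3.8j. ωn = |pole| = 3.985, ζ = -Re(pole)/ωn = 0.3011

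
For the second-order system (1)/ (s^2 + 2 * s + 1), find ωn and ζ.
Standard form: ωn²/(s²+2ζωn·s+ωn²).
const=1=ωn² → ωn=1, s coeff=2=2ζωn → ζ=1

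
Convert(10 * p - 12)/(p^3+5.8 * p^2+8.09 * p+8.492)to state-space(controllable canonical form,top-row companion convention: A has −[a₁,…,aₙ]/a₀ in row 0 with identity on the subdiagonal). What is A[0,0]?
Reachable canonical form for den = p^3 + 5.8*p^2 + 8.09*p + 8.492: top row of A = -[a₁,a₂,...,aₙ]/a₀, ones on the subdiagonal, zeros elsewhere.
A = [[-5.8, -8.09, -8.492], [1, 0, 0], [0, 1, 0]].
A[0,0] = -5.8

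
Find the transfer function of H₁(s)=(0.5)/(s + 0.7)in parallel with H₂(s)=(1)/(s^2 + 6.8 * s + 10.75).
Parallel: H = H₁ + H₂ = (n₁·d₂ + n₂·d₁)/(d₁·d₂).
n₁·d₂ = 0.5*s^2 + 3.4*s + 5.375. n₂·d₁ = s + 0.7. Sum = 0.5*s^2 + 4.4*s + 6.075. d₁·d₂ = s^3 + 7.5*s^2 + 15.51*s + 7.525.
H(s) = (0.5*s^2 + 4.4*s + 6.075)/(s^3 + 7.5*s^2 + 15.51*s + 7.525)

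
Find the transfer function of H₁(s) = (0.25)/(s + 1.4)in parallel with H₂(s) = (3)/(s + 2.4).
Parallel: H = H₁ + H₂ = (n₁·d₂ + n₂·d₁)/(d₁·d₂).
n₁·d₂ = 0.25*s + 0.6. n₂·d₁ = 3*s + 4.2. Sum = 3.25*s + 4.8. d₁·d₂ = s^2 + 3.8*s + 3.36.
H(s) = (3.25*s + 4.8)/(s^2 + 3.8*s + 3.36)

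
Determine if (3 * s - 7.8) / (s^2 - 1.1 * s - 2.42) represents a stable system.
Denominator: s^2 - 1.1*s - 2.42 = (s - 2.2)(s + 1.1). Poles: -1.1, 2.2. All Re(p)<0: No (unstable)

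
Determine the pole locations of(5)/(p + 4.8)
Set denominator = 0: p + 4.8 = 0 → Poles: -4.8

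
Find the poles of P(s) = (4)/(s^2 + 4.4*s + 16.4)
Set denominator = 0: s^2 + 4.4*s + 16.4 = 0 → Poles: -2.2 + 3.4j, -2.2 - 3.4j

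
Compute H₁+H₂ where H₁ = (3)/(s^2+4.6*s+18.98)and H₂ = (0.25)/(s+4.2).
Parallel: H = H₁ + H₂ = (n₁·d₂ + n₂·d₁)/(d₁·d₂).
n₁·d₂ = 3*s + 12.6. n₂·d₁ = 0.25*s^2 + 1.15*s + 4.745. Sum = 0.25*s^2 + 4.15*s + 17.345. d₁·d₂ = s^3 + 8.8*s^2 + 38.3*s + 79.716.
H(s) = (0.25*s^2 + 4.15*s + 17.345)/(s^3 + 8.8*s^2 + 38.3*s + 79.716)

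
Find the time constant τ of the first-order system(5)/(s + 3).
First-order system: τ = -1/pole. Pole = -3. τ = -1/(-3) = 0.3333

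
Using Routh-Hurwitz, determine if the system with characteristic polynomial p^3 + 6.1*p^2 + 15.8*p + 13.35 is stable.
Routh array:
p^3: [1, 15.8]; p^2: [6.1, 13.35]; p^1: [13.6115]; p^0: [13.35]
First column: [1, 6.1, 13.6115, 13.35]. Sign changes = 0.
Yes, stable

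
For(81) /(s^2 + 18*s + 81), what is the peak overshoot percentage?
Standard form: ωn²/(s²+2ζωn·s+ωn²) → ωn = 9, ζ = 1.
ζ ≥ 1, so the response is non-oscillatory: peak overshoot = 0%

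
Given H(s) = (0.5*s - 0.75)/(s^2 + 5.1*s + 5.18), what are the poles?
Set denominator = 0: s^2 + 5.1*s + 5.18 = (s + 3.7)(s + 1.4) = 0 → Poles: -1.4, -3.7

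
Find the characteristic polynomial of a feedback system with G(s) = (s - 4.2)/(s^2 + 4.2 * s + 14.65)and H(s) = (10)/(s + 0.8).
Characteristic poly = G_den * H_den + G_num * H_num = (s^3 + 5*s^2 + 18.01*s + 11.72) + (10*s - 42) = s^3 + 5*s^2 + 28.01*s - 30.28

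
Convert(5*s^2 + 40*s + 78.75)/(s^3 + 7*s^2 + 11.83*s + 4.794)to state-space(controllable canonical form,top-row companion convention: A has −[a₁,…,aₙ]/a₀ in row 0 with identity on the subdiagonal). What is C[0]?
Reachable canonical form: C = numerator coefficients (right-aligned, zero-padded to length n).
num = 5*s^2 + 40*s + 78.75, C = [[5, 40, 78.75]].
C[0] = 5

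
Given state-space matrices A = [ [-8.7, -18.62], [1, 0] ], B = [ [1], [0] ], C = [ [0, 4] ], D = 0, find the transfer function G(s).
G(s) = C(sI - A)⁻¹B + D.
Characteristic polynomial det(sI - A) = s^2 + 8.7*s + 18.62.
Numerator from C·adj(sI-A)·B + D·det(sI-A) = 4.
G(s) = (4)/(s^2 + 8.7*s + 18.62)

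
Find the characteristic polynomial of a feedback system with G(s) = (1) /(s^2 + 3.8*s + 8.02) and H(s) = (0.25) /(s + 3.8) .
Characteristic poly = G_den * H_den + G_num * H_num = (s^3 + 7.6*s^2 + 22.46*s + 30.476) + (0.25) = s^3 + 7.6*s^2 + 22.46*s + 30.726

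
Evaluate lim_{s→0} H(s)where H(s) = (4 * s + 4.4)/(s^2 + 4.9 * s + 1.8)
DC gain = H(0) = num(0)/den(0) = 4.4/1.8 = 2.444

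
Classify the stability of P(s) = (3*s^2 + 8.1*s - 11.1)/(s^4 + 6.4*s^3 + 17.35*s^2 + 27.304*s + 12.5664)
Denominator: s^4 + 6.4*s^3 + 17.35*s^2 + 27.304*s + 12.5664 = (s + 3.3)(s + 0.7)(s^2 + 2.4*s + 5.44). Poles: -0.7, -1.2 + 2j, -1.2 - 2j, -3.3. Stable (all poles in LHP)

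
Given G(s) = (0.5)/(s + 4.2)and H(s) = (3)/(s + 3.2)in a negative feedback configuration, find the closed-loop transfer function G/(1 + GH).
Closed-loop T = G/(1+GH).
Numerator: G_num * H_den = 0.5*s + 1.6.
Denominator: G_den * H_den + G_num * H_num = (s^2 + 7.4*s + 13.44) + (1.5) = s^2 + 7.4*s + 14.94.
T(s) = (0.5*s + 1.6)/(s^2 + 7.4*s + 14.94)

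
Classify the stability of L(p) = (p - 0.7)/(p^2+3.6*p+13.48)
Denominator: p^2 + 3.6*p + 13.48. Poles: -1.8 + 3.2j, -1.8 - 3.2j. Stable (all poles in LHP)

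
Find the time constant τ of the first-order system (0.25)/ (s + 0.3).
First-order system: τ = -1/pole. Pole = -0.3. τ = -1/(-0.3) = 3.333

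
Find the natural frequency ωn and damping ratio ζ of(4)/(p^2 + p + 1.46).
Underdamped: complex pole -0.5 + 1.1j. ωn = |pole| = 1.208, ζ = -Re(pole)/ωn = 0.4138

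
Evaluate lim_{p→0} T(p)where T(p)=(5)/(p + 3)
DC gain = T(0) = num(0)/den(0) = 5/3 = 1.667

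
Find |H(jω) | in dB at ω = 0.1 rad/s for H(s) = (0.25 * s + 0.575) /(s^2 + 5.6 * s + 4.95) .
Substitute s = j*0.1: H(j0.1) = 0.115486 - 0.00803084j.
|H(j0.1)| = sqrt(Re² + Im²) = 0.1158.
20*log₁₀(0.1158) = -18.73 dB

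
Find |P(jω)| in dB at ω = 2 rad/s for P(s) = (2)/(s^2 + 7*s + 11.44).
Substitute s = j*2: P(j2) = 0.0591995 - 0.111397j.
|P(j2)| = sqrt(Re² + Im²) = 0.1262.
20*log₁₀(0.1262) = -17.98 dB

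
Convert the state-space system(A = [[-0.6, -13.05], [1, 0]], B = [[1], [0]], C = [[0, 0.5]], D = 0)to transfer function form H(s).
H(s) = C(sI - A)⁻¹B + D.
Characteristic polynomial det(sI - A) = s^2 + 0.6*s + 13.05.
Numerator from C·adj(sI-A)·B + D·det(sI-A) = 0.5.
H(s) = (0.5)/(s^2 + 0.6*s + 13.05)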